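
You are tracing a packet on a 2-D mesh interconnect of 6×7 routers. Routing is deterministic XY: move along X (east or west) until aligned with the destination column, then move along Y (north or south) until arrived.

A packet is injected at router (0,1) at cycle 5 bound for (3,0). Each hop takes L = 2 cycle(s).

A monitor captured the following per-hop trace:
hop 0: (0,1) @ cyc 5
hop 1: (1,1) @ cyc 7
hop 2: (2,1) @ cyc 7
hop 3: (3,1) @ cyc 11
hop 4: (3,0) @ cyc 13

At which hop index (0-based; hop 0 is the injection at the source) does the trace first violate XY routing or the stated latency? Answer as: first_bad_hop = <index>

[1] (+1,+0) / 2c ⇒ ok
[2] (+1,+0) / 0c ⇒ BAD: Δcyc=0≠L

first_bad_hop = 2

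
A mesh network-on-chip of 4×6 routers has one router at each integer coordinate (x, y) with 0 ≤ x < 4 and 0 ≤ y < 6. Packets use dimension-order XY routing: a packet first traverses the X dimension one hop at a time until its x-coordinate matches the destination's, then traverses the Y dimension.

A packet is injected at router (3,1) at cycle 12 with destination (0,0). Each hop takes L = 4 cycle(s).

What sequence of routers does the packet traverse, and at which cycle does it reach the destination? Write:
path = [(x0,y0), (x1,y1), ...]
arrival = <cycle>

path = [(3,1), (2,1), (1,1), (0,1), (0,0)]
arrival = 28

hop 0: (3,1) @ cyc 12
hop 1: (2,1) @ cyc 16  [W]
hop 2: (1,1) @ cyc 20  [W]
hop 3: (0,1) @ cyc 24  [W]
hop 4: (0,0) @ cyc 28  [S]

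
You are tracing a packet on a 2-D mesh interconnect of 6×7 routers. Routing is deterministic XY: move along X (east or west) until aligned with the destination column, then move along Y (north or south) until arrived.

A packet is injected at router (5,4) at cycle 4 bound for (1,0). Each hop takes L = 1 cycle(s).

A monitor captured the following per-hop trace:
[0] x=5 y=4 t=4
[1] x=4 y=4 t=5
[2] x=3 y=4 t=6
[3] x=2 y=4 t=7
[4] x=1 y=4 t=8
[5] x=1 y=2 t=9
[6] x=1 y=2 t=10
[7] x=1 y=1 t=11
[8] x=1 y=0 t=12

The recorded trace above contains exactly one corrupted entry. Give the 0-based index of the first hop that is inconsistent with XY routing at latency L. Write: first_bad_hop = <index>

  1: Δx=-1 Δy=+0 Δt=1 [ok]
  2: Δx=-1 Δy=+0 Δt=1 [ok]
  3: Δx=-1 Δy=+0 Δt=1 [ok]
  4: Δx=-1 Δy=+0 Δt=1 [ok]
  5: Δx=+0 Δy=-2 Δt=1 [BAD: non-unit step]

first_bad_hop = 5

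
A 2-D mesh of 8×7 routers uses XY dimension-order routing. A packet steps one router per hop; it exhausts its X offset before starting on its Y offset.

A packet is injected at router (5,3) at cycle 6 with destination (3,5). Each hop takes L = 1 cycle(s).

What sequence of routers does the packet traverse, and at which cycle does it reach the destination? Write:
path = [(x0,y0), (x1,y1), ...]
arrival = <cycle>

path = [(5,3), (4,3), (3,3), (3,4), (3,5)]
arrival = 10

[0] x=5 y=3 t=6
[1] x=4 y=3 t=7 →W
[2] x=3 y=3 t=8 →W
[3] x=3 y=4 t=9 →N
[4] x=3 y=5 t=10 →N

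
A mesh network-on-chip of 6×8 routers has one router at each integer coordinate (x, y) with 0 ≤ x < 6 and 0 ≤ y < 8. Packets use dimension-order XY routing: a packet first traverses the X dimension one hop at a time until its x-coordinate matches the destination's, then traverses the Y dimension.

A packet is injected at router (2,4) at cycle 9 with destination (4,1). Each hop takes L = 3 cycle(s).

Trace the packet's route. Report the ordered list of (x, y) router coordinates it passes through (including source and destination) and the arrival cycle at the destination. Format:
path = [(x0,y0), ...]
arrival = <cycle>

path = [(2,4), (3,4), (4,4), (4,3), (4,2), (4,1)]
arrival = 24

src (2,4)  cyc=9
E→(3,4)  cyc=12
E→(4,4)  cyc=15
S→(4,3)  cyc=18
S→(4,2)  cyc=21
S→(4,1)  cyc=24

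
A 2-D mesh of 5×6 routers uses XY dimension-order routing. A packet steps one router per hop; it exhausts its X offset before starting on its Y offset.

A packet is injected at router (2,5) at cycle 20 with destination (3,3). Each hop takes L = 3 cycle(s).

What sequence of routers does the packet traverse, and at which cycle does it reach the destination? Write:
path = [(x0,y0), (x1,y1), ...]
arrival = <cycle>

path = [(2,5), (3,5), (3,4), (3,3)]
arrival = 29

t=20: at (2,5)
t=23: at (3,5) after E
t=26: at (3,4) after S
t=29: at (3,3) after S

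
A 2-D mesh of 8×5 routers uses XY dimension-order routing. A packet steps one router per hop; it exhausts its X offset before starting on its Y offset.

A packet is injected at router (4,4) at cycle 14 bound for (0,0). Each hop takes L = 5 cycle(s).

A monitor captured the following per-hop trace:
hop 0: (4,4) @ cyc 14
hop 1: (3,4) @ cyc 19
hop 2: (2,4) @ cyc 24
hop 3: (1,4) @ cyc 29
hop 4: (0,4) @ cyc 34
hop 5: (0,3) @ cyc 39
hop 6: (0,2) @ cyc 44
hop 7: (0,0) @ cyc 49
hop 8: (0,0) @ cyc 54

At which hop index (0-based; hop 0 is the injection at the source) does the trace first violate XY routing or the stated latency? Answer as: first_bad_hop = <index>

hop 1: step (-1,+0), +5 cyc — ok
hop 2: step (-1,+0), +5 cyc — ok
hop 3: step (-1,+0), +5 cyc — ok
hop 4: step (-1,+0), +5 cyc — ok
hop 5: step (+0,-1), +5 cyc — ok
hop 6: step (+0,-1), +5 cyc — ok
hop 7: step (+0,-2), +5 cyc — BAD: non-unit step

first_bad_hop = 7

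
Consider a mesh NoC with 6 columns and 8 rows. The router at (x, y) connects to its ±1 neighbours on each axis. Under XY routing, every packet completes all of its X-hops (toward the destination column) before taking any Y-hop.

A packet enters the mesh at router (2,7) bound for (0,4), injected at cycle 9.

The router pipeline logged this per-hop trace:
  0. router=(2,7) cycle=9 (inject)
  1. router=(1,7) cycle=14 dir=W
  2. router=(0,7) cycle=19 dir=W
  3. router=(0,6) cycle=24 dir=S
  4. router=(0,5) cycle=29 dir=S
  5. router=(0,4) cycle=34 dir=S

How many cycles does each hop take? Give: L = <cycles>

L = 5

cyc[1] − cyc[0] = 14 − 9 = 5.
One hop costs L cycles, so L = 5.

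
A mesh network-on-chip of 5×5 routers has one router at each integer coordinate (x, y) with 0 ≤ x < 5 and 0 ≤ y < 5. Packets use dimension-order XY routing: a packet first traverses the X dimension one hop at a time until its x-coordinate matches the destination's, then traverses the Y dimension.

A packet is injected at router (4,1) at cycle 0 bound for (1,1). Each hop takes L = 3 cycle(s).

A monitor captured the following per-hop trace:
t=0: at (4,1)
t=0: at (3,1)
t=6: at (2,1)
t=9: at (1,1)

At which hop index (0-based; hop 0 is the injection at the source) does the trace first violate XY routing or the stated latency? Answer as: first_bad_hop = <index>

first_bad_hop = 1

[1] (-1,+0) / 0c ⇒ BAD: Δcyc=0≠L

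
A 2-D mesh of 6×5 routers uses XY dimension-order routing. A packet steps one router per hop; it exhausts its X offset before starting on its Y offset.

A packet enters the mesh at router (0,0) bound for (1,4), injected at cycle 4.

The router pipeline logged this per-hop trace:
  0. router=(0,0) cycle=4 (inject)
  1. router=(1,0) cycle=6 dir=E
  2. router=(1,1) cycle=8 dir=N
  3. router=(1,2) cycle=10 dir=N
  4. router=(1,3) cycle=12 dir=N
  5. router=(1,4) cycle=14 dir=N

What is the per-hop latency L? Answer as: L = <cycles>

L = 2

Between hops 0 and 1 the cycle counter advances 6 − 4 = 2.
That increment is L by definition: L = 2.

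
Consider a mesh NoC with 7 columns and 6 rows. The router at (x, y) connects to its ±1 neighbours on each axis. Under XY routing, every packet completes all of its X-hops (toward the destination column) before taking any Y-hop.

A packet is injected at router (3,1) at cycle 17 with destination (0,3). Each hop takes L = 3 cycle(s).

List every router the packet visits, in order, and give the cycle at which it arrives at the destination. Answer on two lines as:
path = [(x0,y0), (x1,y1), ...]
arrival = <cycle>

[0] x=3 y=1 t=17
[1] x=2 y=1 t=20 →W
[2] x=1 y=1 t=23 →W
[3] x=0 y=1 t=26 →W
[4] x=0 y=2 t=29 →N
[5] x=0 y=3 t=32 →N

path = [(3,1), (2,1), (1,1), (0,1), (0,2), (0,3)]
arrival = 32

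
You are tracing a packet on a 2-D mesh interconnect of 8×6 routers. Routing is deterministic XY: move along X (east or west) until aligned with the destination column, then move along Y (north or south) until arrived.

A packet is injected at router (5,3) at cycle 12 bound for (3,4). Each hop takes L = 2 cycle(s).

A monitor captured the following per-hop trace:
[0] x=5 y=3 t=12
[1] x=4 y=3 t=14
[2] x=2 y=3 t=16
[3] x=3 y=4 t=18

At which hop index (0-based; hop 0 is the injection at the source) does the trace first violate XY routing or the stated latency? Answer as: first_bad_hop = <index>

first_bad_hop = 2

hop 1: step (-1,+0), +2 cyc — ok
hop 2: step (-2,+0), +2 cyc — BAD: non-unit step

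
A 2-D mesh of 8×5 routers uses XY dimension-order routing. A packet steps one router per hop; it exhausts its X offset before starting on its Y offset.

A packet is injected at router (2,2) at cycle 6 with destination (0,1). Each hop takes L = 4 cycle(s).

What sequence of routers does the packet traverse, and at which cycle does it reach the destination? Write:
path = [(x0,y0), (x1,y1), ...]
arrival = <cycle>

[0] x=2 y=2 t=6
[1] x=1 y=2 t=10 →W
[2] x=0 y=2 t=14 →W
[3] x=0 y=1 t=18 →S

path = [(2,2), (1,2), (0,2), (0,1)]
arrival = 18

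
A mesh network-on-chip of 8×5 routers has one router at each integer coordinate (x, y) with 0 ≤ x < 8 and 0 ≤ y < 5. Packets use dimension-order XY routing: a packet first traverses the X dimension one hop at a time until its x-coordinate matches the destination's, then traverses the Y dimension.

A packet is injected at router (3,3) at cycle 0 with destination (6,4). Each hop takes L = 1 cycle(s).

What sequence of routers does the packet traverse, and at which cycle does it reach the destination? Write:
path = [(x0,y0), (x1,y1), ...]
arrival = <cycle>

path = [(3,3), (4,3), (5,3), (6,3), (6,4)]
arrival = 4

hop 0: (3,3) @ cyc 0
hop 1: (4,3) @ cyc 1  [E]
hop 2: (5,3) @ cyc 2  [E]
hop 3: (6,3) @ cyc 3  [E]
hop 4: (6,4) @ cyc 4  [N]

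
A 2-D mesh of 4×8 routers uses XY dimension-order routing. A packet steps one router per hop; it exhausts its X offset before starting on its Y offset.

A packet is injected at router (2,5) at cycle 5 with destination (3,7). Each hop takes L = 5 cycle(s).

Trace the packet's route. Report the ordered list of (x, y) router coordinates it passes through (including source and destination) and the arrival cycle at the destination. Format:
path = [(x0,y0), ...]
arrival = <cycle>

#0 — 2,5 | c5
#1 — 3,5 | c10 | E
#2 — 3,6 | c15 | N
#3 — 3,7 | c20 | N

path = [(2,5), (3,5), (3,6), (3,7)]
arrival = 20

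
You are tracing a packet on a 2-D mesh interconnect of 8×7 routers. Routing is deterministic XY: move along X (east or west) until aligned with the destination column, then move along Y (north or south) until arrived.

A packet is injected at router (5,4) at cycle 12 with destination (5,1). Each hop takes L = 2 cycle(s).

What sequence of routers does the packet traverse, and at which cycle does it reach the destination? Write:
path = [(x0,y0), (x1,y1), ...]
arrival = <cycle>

path = [(5,4), (5,3), (5,2), (5,1)]
arrival = 18

#0 — 5,4 | c12
#1 — 5,3 | c14 | S
#2 — 5,2 | c16 | S
#3 — 5,1 | c18 | S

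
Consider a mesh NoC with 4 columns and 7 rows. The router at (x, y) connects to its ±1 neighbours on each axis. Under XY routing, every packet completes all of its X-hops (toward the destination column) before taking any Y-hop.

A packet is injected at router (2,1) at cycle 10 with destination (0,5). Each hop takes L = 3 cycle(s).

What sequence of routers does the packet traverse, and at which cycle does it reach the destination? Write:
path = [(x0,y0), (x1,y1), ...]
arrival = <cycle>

path = [(2,1), (1,1), (0,1), (0,2), (0,3), (0,4), (0,5)]
arrival = 28

src (2,1)  cyc=10
W→(1,1)  cyc=13
W→(0,1)  cyc=16
N→(0,2)  cyc=19
N→(0,3)  cyc=22
N→(0,4)  cyc=25
N→(0,5)  cyc=28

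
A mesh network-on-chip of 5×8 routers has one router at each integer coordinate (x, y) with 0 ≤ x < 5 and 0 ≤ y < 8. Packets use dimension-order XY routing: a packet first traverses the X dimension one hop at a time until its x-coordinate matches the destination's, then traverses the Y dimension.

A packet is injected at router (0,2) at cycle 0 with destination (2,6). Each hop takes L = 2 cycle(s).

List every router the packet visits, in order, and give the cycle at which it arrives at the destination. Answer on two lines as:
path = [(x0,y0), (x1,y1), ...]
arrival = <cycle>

path = [(0,2), (1,2), (2,2), (2,3), (2,4), (2,5), (2,6)]
arrival = 12

hop 0: (0,2) @ cyc 0
hop 1: (1,2) @ cyc 2  [E]
hop 2: (2,2) @ cyc 4  [E]
hop 3: (2,3) @ cyc 6  [N]
hop 4: (2,4) @ cyc 8  [N]
hop 5: (2,5) @ cyc 10  [N]
hop 6: (2,6) @ cyc 12  [N]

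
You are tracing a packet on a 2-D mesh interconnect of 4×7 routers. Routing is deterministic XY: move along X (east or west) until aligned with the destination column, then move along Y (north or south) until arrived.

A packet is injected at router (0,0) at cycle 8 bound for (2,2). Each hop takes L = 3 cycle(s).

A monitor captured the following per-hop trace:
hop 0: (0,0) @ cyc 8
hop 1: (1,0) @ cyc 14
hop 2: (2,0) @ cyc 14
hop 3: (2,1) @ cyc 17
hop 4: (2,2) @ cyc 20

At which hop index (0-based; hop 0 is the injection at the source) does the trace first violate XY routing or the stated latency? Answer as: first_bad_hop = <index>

[1] (+1,+0) / 6c ⇒ BAD: Δcyc=6≠L

first_bad_hop = 1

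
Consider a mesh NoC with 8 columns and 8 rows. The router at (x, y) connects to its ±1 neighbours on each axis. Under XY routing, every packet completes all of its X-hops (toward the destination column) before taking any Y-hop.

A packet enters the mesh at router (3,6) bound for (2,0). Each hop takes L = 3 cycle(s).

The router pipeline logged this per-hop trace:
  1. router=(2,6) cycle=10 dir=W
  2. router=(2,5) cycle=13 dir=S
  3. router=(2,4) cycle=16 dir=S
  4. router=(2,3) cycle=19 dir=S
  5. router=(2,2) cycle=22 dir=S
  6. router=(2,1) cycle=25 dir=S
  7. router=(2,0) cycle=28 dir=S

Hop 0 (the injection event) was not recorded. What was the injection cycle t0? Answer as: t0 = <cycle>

Hop 1 reached at cycle 10; hop k is at t0 + k·L.
Subtract one hop: t0 = 10 − 3 = 7.

t0 = 7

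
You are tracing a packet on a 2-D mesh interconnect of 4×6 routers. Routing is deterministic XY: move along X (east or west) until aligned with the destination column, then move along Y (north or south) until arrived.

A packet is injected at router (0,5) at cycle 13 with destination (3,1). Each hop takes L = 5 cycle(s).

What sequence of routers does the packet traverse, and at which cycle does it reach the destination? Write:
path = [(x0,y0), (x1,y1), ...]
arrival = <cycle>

path = [(0,5), (1,5), (2,5), (3,5), (3,4), (3,3), (3,2), (3,1)]
arrival = 48

#0 — 0,5 | c13
#1 — 1,5 | c18 | E
#2 — 2,5 | c23 | E
#3 — 3,5 | c28 | E
#4 — 3,4 | c33 | S
#5 — 3,3 | c38 | S
#6 — 3,2 | c43 | S
#7 — 3,1 | c48 | S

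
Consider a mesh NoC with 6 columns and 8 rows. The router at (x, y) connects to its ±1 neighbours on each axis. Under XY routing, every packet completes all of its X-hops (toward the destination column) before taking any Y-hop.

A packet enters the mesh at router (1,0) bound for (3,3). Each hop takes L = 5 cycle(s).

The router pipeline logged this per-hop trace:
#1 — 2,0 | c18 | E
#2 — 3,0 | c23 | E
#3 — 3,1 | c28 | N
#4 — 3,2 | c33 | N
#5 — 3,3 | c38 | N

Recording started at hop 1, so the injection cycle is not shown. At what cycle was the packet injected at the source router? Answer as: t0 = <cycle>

t0 = 13

Hop 1 reached at cycle 18; hop k is at t0 + k·L.
Therefore t0 = 18 − L = 13.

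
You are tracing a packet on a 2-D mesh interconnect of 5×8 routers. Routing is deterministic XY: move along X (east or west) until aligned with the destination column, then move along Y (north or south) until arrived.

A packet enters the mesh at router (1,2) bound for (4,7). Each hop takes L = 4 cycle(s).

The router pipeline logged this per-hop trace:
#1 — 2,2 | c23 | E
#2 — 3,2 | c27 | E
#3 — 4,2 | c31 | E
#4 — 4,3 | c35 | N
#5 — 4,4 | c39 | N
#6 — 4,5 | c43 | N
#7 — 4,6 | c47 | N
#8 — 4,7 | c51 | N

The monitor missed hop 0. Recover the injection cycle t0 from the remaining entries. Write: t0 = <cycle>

t0 = 19

Hop 1 reached at cycle 23; hop k is at t0 + k·L.
Therefore t0 = 23 − L = 19.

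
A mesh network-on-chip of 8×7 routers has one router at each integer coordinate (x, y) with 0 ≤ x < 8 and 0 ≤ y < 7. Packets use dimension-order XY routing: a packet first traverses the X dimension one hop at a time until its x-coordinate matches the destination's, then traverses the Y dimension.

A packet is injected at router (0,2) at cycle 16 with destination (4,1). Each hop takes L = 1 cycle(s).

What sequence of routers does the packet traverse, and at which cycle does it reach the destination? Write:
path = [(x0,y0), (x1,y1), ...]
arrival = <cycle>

[0] x=0 y=2 t=16
[1] x=1 y=2 t=17 →E
[2] x=2 y=2 t=18 →E
[3] x=3 y=2 t=19 →E
[4] x=4 y=2 t=20 →E
[5] x=4 y=1 t=21 →S

path = [(0,2), (1,2), (2,2), (3,2), (4,2), (4,1)]
arrival = 21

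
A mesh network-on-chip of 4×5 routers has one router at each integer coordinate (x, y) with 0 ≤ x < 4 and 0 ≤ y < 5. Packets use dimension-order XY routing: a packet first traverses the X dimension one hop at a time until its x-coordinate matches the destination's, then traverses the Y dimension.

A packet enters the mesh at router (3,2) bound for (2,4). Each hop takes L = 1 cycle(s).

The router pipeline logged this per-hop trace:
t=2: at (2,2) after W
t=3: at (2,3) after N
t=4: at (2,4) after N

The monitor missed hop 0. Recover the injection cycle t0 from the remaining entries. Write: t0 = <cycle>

cyc[1] = 2 and cyc[k] = t0 + k·L for every k.
t0 = cyc[1] − L = 2 − 1 = 1.

t0 = 1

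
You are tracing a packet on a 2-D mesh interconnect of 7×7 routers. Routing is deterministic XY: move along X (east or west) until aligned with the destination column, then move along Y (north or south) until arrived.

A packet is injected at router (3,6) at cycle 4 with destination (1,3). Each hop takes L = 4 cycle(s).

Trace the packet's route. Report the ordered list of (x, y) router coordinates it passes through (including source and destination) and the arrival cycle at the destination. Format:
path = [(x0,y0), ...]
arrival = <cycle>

#0 — 3,6 | c4
#1 — 2,6 | c8 | W
#2 — 1,6 | c12 | W
#3 — 1,5 | c16 | S
#4 — 1,4 | c20 | S
#5 — 1,3 | c24 | S

path = [(3,6), (2,6), (1,6), (1,5), (1,4), (1,3)]
arrival = 24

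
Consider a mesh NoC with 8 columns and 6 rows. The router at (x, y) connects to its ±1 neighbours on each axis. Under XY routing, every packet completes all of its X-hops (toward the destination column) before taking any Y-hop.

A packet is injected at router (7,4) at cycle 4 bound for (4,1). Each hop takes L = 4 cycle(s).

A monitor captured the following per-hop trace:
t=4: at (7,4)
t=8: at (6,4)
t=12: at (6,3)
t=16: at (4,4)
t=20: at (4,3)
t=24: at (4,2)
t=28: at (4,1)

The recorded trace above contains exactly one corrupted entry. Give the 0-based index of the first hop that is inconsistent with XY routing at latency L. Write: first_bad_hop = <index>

hop 1: step (-1,+0), +4 cyc — ok
hop 2: step (+0,-1), +4 cyc — BAD: Y-move but x=6≠4

first_bad_hop = 2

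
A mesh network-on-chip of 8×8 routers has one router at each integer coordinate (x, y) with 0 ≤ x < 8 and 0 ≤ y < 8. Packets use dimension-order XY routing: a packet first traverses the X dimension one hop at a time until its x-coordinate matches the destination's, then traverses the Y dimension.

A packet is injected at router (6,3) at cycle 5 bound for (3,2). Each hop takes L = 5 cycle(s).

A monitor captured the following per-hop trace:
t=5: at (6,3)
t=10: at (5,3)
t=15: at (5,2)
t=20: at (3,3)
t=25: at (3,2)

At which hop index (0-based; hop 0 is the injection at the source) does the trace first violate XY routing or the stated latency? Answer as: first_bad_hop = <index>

[1] (-1,+0) / 5c ⇒ ok
[2] (+0,-1) / 5c ⇒ BAD: Y-move but x=5≠3

first_bad_hop = 2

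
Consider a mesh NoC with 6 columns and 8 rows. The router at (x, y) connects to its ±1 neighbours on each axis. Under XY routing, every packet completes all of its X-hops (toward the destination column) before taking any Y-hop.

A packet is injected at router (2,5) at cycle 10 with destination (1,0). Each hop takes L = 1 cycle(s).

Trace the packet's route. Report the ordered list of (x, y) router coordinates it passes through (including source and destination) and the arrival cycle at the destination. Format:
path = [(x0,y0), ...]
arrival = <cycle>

#0 — 2,5 | c10
#1 — 1,5 | c11 | W
#2 — 1,4 | c12 | S
#3 — 1,3 | c13 | S
#4 — 1,2 | c14 | S
#5 — 1,1 | c15 | S
#6 — 1,0 | c16 | S

path = [(2,5), (1,5), (1,4), (1,3), (1,2), (1,1), (1,0)]
arrival = 16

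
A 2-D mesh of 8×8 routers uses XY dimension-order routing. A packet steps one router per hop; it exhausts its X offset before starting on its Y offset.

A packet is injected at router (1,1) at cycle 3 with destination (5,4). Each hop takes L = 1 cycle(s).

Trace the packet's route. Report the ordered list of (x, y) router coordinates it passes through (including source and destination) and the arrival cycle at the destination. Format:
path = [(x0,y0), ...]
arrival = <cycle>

path = [(1,1), (2,1), (3,1), (4,1), (5,1), (5,2), (5,3), (5,4)]
arrival = 10

#0 — 1,1 | c3
#1 — 2,1 | c4 | E
#2 — 3,1 | c5 | E
#3 — 4,1 | c6 | E
#4 — 5,1 | c7 | E
#5 — 5,2 | c8 | N
#6 — 5,3 | c9 | N
#7 — 5,4 | c10 | N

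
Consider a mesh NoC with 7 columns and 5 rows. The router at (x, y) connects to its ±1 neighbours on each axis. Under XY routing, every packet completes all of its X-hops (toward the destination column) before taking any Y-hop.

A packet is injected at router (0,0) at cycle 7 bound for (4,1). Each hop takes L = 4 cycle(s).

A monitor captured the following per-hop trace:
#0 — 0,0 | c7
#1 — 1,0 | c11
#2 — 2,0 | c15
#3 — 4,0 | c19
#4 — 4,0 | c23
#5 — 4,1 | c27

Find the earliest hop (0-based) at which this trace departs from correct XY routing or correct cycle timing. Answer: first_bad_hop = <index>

check 1→ d=(1,0) cyc+4: ok
check 2→ d=(1,0) cyc+4: ok
check 3→ d=(2,0) cyc+4: BAD: non-unit step

first_bad_hop = 3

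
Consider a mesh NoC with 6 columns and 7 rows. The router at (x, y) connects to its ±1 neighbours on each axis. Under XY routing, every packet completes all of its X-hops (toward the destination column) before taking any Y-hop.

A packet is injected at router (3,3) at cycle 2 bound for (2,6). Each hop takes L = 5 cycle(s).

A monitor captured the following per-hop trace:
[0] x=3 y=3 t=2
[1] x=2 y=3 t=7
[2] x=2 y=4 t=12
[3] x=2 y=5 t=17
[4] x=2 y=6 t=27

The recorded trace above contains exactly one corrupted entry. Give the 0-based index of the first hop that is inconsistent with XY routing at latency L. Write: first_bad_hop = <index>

first_bad_hop = 4

  1: Δx=-1 Δy=+0 Δt=5 [ok]
  2: Δx=+0 Δy=+1 Δt=5 [ok]
  3: Δx=+0 Δy=+1 Δt=5 [ok]
  4: Δx=+0 Δy=+1 Δt=10 [BAD: Δcyc=10≠L]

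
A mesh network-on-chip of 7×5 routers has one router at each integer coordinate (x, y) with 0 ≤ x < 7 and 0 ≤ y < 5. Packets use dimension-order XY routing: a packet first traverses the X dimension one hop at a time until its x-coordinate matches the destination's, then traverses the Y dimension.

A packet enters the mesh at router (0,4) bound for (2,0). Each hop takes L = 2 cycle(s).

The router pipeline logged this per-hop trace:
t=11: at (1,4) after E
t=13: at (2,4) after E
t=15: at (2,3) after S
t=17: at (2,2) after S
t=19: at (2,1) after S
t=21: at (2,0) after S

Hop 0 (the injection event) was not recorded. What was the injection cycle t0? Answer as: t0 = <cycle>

At hop 1 the cycle is 11; in general cyc_k = t0 + kL.
So t0 = 11 − 1·2 = 9.

t0 = 9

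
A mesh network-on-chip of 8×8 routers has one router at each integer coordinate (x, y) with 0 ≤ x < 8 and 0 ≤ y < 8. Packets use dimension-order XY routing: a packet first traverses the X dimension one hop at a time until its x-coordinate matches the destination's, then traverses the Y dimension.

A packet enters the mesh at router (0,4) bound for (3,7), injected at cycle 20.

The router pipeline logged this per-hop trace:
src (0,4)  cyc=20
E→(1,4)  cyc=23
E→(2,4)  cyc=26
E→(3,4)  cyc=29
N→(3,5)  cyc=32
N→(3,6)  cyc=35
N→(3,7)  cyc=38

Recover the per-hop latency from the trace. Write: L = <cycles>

cyc[1] − cyc[0] = 23 − 20 = 3.
Each hop adds L, hence L = 3.

L = 3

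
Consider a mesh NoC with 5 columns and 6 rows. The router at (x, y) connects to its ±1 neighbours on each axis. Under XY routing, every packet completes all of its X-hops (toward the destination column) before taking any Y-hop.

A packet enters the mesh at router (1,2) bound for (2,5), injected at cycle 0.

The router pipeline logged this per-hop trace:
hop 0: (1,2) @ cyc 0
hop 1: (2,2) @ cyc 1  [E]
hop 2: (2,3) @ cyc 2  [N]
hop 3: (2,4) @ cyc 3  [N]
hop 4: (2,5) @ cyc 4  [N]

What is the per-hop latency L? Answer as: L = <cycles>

L = 1

cyc[1] − cyc[0] = 1 − 0 = 1.
Each hop adds L, hence L = 1.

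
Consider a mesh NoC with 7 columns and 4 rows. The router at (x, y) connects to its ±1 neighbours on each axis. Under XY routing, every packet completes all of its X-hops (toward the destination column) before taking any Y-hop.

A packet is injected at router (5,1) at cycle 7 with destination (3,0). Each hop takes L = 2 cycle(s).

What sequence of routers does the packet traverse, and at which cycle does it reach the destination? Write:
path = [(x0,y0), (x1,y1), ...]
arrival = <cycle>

path = [(5,1), (4,1), (3,1), (3,0)]
arrival = 13

#0 — 5,1 | c7
#1 — 4,1 | c9 | W
#2 — 3,1 | c11 | W
#3 — 3,0 | c13 | S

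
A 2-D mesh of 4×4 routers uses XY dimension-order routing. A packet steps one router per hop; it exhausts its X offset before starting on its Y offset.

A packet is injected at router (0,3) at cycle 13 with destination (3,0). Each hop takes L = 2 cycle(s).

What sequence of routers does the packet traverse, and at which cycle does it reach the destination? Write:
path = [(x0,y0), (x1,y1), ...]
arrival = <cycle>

path = [(0,3), (1,3), (2,3), (3,3), (3,2), (3,1), (3,0)]
arrival = 25

t=13: at (0,3)
t=15: at (1,3) after E
t=17: at (2,3) after E
t=19: at (3,3) after E
t=21: at (3,2) after S
t=23: at (3,1) after S
t=25: at (3,0) after S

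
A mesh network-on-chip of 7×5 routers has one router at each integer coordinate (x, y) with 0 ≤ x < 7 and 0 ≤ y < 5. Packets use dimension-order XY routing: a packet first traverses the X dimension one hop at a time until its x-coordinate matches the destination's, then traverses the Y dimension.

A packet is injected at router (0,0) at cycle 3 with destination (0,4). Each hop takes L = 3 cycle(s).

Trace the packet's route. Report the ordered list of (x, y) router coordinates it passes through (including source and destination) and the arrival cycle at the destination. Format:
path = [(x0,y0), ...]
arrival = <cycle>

path = [(0,0), (0,1), (0,2), (0,3), (0,4)]
arrival = 15

hop 0: (0,0) @ cyc 3
hop 1: (0,1) @ cyc 6  [N]
hop 2: (0,2) @ cyc 9  [N]
hop 3: (0,3) @ cyc 12  [N]
hop 4: (0,4) @ cyc 15  [N]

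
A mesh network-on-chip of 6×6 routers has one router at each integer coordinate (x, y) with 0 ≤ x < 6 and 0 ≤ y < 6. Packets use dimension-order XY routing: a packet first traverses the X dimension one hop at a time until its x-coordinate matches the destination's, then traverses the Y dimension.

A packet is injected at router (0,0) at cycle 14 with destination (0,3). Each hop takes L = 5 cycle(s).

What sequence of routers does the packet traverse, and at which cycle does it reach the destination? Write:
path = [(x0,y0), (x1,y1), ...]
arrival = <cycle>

#0 — 0,0 | c14
#1 — 0,1 | c19 | N
#2 — 0,2 | c24 | N
#3 — 0,3 | c29 | N

path = [(0,0), (0,1), (0,2), (0,3)]
arrival = 29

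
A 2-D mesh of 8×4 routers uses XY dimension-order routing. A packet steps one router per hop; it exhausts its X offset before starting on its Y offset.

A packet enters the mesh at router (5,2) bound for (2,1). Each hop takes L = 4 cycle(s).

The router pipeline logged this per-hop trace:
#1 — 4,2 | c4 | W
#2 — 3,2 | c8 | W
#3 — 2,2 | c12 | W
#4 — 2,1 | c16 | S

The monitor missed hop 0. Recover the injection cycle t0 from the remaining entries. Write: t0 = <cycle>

At hop 1 the cycle is 4; in general cyc_k = t0 + kL.
So t0 = 4 − 1·4 = 0.

t0 = 0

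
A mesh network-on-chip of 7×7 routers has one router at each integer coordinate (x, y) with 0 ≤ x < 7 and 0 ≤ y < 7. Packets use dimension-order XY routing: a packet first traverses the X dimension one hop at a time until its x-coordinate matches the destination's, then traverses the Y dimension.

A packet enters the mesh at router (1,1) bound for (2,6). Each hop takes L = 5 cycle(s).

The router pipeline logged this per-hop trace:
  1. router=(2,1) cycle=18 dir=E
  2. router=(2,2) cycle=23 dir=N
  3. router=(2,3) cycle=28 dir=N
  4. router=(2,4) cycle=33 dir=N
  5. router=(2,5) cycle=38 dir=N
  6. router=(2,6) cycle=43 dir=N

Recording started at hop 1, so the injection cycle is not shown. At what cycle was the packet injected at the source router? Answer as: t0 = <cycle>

At hop 1 the cycle is 18; in general cyc_k = t0 + kL.
t0 = cyc[1] − L = 18 − 5 = 13.

t0 = 13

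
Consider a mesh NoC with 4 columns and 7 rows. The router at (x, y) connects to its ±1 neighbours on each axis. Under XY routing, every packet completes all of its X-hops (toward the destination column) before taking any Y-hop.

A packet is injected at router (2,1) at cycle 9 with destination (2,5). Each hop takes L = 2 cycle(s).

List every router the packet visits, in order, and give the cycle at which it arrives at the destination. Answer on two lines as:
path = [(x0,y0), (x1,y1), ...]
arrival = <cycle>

path = [(2,1), (2,2), (2,3), (2,4), (2,5)]
arrival = 17

src (2,1)  cyc=9
N→(2,2)  cyc=11
N→(2,3)  cyc=13
N→(2,4)  cyc=15
N→(2,5)  cyc=17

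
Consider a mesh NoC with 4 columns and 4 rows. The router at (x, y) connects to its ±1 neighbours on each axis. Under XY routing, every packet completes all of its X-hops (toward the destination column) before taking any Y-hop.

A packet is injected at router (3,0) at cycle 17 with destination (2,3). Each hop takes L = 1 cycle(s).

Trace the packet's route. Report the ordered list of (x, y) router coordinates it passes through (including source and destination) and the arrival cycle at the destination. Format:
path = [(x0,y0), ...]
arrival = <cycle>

path = [(3,0), (2,0), (2,1), (2,2), (2,3)]
arrival = 21

#0 — 3,0 | c17
#1 — 2,0 | c18 | W
#2 — 2,1 | c19 | N
#3 — 2,2 | c20 | N
#4 — 2,3 | c21 | N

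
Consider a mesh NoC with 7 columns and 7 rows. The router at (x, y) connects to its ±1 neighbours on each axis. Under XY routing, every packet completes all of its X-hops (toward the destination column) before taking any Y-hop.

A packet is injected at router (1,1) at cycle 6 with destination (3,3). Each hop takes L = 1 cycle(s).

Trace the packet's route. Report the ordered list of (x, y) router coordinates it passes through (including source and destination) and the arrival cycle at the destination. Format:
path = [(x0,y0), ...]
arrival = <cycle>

path = [(1,1), (2,1), (3,1), (3,2), (3,3)]
arrival = 10

#0 — 1,1 | c6
#1 — 2,1 | c7 | E
#2 — 3,1 | c8 | E
#3 — 3,2 | c9 | N
#4 — 3,3 | c10 | N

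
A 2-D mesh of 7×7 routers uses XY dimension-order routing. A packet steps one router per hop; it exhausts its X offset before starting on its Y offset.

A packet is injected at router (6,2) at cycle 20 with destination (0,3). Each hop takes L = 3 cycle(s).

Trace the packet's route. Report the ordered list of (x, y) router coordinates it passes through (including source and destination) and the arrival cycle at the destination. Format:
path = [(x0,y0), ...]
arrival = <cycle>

path = [(6,2), (5,2), (4,2), (3,2), (2,2), (1,2), (0,2), (0,3)]
arrival = 41

#0 — 6,2 | c20
#1 — 5,2 | c23 | W
#2 — 4,2 | c26 | W
#3 — 3,2 | c29 | W
#4 — 2,2 | c32 | W
#5 — 1,2 | c35 | W
#6 — 0,2 | c38 | W
#7 — 0,3 | c41 | N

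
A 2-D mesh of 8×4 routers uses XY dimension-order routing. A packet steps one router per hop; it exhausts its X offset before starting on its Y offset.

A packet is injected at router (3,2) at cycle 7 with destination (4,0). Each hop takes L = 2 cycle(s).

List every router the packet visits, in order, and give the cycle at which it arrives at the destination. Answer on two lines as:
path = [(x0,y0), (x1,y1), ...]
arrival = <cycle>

src (3,2)  cyc=7
E→(4,2)  cyc=9
S→(4,1)  cyc=11
S→(4,0)  cyc=13

path = [(3,2), (4,2), (4,1), (4,0)]
arrival = 13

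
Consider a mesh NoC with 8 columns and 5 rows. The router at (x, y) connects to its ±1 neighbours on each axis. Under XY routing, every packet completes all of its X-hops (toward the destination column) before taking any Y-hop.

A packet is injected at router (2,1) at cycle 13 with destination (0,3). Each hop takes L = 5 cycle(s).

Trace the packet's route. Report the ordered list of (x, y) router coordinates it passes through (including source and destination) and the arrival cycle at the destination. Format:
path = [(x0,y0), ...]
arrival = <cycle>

path = [(2,1), (1,1), (0,1), (0,2), (0,3)]
arrival = 33

  0. router=(2,1) cycle=13 (inject)
  1. router=(1,1) cycle=18 dir=W
  2. router=(0,1) cycle=23 dir=W
  3. router=(0,2) cycle=28 dir=N
  4. router=(0,3) cycle=33 dir=N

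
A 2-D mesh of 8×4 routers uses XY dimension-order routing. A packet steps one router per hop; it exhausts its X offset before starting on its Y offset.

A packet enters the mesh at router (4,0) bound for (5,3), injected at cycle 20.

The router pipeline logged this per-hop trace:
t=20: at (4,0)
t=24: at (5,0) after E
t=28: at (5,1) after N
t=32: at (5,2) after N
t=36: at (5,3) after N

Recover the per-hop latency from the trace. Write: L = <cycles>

Δcyc across hop 0→1: 24 − 20 = 4.
One hop costs L cycles, so L = 4.

L = 4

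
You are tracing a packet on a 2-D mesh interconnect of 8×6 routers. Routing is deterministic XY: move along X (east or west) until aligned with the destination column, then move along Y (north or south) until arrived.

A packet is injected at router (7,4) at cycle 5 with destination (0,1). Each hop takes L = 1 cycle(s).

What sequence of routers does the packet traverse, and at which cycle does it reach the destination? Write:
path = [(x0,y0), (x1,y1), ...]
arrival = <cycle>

t=5: at (7,4)
t=6: at (6,4) after W
t=7: at (5,4) after W
t=8: at (4,4) after W
t=9: at (3,4) after W
t=10: at (2,4) after W
t=11: at (1,4) after W
t=12: at (0,4) after W
t=13: at (0,3) after S
t=14: at (0,2) after S
t=15: at (0,1) after S

path = [(7,4), (6,4), (5,4), (4,4), (3,4), (2,4), (1,4), (0,4), (0,3), (0,2), (0,1)]
arrival = 15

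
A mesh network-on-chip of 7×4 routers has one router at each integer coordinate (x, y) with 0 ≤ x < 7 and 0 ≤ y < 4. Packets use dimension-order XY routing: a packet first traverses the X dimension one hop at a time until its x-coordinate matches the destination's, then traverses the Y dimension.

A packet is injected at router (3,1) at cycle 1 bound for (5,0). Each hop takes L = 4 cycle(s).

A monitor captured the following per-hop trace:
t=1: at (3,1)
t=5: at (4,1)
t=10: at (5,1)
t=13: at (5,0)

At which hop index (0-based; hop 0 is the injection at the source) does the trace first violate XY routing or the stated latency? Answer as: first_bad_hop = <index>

first_bad_hop = 2

  1: Δx=+1 Δy=+0 Δt=4 [ok]
  2: Δx=+1 Δy=+0 Δt=5 [BAD: Δcyc=5≠L]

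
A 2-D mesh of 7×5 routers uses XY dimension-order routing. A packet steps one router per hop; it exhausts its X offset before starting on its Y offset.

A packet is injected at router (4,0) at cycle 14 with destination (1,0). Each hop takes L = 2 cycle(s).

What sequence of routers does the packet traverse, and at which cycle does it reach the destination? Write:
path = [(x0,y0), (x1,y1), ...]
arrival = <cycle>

path = [(4,0), (3,0), (2,0), (1,0)]
arrival = 20

#0 — 4,0 | c14
#1 — 3,0 | c16 | W
#2 — 2,0 | c18 | W
#3 — 1,0 | c20 | W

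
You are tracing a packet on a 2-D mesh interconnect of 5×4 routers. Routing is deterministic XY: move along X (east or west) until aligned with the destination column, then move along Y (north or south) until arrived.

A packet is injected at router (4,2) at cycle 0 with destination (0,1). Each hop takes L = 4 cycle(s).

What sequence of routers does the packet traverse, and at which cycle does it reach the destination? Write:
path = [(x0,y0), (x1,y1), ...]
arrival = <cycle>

hop 0: (4,2) @ cyc 0
hop 1: (3,2) @ cyc 4  [W]
hop 2: (2,2) @ cyc 8  [W]
hop 3: (1,2) @ cyc 12  [W]
hop 4: (0,2) @ cyc 16  [W]
hop 5: (0,1) @ cyc 20  [S]

path = [(4,2), (3,2), (2,2), (1,2), (0,2), (0,1)]
arrival = 20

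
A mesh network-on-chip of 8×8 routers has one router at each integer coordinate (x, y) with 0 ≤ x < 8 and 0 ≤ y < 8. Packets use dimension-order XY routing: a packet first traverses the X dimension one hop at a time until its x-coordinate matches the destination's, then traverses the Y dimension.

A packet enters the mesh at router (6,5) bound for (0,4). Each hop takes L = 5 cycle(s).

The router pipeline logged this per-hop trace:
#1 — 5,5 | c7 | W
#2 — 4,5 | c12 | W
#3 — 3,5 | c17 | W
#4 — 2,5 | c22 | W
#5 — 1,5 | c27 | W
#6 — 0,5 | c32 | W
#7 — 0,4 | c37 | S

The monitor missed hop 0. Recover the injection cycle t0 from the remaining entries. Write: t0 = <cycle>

t0 = 2

Hop 1 reached at cycle 7; hop k is at t0 + k·L.
Therefore t0 = 7 − L = 2.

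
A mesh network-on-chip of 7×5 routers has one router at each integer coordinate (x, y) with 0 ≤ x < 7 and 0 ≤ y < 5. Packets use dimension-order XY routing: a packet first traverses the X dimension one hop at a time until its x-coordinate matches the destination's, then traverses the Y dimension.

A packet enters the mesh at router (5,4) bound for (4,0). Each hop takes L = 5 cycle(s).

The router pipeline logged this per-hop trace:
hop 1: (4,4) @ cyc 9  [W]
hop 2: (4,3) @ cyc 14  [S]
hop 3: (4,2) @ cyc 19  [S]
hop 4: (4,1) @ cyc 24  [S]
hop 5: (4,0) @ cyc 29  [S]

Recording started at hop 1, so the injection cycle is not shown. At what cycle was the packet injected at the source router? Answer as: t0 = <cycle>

The first recorded entry is hop 1 at cycle 9.
Subtract one hop: t0 = 9 − 5 = 4.

t0 = 4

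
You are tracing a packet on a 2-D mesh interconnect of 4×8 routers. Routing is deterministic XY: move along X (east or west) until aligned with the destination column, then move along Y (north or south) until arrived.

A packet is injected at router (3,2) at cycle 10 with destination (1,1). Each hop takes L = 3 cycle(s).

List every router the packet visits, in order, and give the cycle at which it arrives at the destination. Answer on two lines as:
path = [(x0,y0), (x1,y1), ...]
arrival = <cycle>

#0 — 3,2 | c10
#1 — 2,2 | c13 | W
#2 — 1,2 | c16 | W
#3 — 1,1 | c19 | S

path = [(3,2), (2,2), (1,2), (1,1)]
arrival = 19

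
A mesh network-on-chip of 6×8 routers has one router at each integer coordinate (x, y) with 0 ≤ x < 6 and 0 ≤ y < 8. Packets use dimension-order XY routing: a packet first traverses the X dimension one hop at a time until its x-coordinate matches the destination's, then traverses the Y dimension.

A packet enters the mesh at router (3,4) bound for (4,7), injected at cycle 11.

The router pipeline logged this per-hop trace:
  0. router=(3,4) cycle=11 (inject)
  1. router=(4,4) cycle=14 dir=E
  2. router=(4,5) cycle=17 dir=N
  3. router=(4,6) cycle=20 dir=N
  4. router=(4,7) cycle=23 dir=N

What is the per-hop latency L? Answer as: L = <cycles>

L = 3

Between hops 0 and 1 the cycle counter advances 14 − 11 = 3.
Each hop adds L, hence L = 3.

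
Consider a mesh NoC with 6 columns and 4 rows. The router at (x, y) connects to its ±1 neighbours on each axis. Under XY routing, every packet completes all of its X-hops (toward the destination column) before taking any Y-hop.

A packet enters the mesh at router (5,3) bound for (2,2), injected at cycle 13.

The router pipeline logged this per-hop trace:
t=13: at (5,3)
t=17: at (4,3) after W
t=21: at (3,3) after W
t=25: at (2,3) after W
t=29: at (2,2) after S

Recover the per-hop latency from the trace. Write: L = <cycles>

L = 4

Δcyc across hop 0→1: 17 − 13 = 4.
One hop costs L cycles, so L = 4.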